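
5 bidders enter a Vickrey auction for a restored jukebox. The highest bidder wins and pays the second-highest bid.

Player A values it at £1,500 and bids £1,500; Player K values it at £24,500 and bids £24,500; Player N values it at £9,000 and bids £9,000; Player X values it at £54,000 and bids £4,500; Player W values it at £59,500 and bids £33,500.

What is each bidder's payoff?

Ordered from highest: Player W £33,500 > Player K £24,500 > Player N £9,000 > Player X £4,500 > Player A £1,500.
Player W has the top bid and wins; the price is the second-highest bid, £24,500.
Player W's payoff = £59,500 − £24,500 = £35,000. All other bidders lose, so their payoff is 0.

Player A £0, Player K £0, Player N £0, Player X £0, Player W £35,000.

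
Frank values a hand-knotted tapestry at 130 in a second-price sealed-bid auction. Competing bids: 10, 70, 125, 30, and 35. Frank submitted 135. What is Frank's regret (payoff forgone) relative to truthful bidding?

The highest competing bid is 125.
Bidding truthfully at 130: Frank has the top bid, wins, and pays the second-highest bid 125. Payoff = 130 − 125 = 5.
Bidding 135: Frank has the top bid, wins, and pays the second-highest bid 125. Payoff = 130 − 125 = 5.
Regret = truthful payoff − actual payoff = 5 − 5 = 0.

0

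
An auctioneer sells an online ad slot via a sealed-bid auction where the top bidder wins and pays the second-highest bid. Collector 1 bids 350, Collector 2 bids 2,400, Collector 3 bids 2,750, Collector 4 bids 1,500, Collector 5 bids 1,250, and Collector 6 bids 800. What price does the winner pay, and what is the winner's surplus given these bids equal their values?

The winner pays 2,400 for a surplus of 350.

Sorted high to low: Collector 3 2,750 > Collector 2 2,400 > Collector 4 1,500 > Collector 5 1,250 > Collector 6 800 > Collector 1 350.
Collector 3 is the highest bidder, so Collector 3 wins.
Under the second-price rule, the price is the second-highest bid: 2,400.
Surplus = 2,750 − 2,400 = 350.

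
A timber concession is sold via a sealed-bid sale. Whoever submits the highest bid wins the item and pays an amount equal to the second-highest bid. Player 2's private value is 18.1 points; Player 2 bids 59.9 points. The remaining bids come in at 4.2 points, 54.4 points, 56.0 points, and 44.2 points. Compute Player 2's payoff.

Highest competing bid: 56.0 points.
Player 2's bid 59.9 points is the highest overall, so Player 2 wins and pays the second-highest bid, 56.0 points.
Payoff = value − price = 18.1 points − 56.0 points = -37.9 points.
Overbidding won the item at a price above value — truthful bidding would have avoided this loss.

The bidder's payoff: -37.9 points.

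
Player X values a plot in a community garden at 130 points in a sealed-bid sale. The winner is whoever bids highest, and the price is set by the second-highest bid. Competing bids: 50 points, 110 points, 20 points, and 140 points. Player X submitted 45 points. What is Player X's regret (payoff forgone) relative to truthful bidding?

The highest competing bid is 140 points.
Bidding truthfully at 130 points: the top bid is 140 points (a rival), so Player X loses. Payoff = 0 points.
Bidding 45 points: the top bid is 140 points (a rival), so Player X loses. Payoff = 0 points.
Regret = truthful payoff − actual payoff = 0 points − 0 points = 0 points.

Regret: 0 points.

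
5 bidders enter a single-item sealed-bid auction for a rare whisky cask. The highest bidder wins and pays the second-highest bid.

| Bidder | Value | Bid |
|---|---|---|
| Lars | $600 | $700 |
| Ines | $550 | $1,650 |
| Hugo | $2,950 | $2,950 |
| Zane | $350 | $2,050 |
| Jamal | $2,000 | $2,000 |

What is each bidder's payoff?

Lars $0, Ines $0, Hugo $900, Zane $0, Jamal $0.

Sorted high to low: Hugo $2,950 > Zane $2,050 > Jamal $2,000 > Ines $1,650 > Lars $700.
Hugo has the top bid and wins; the price is the second-highest bid, $2,050.
Hugo's payoff = $2,950 − $2,050 = $900. All other bidders lose, so their payoff is 0.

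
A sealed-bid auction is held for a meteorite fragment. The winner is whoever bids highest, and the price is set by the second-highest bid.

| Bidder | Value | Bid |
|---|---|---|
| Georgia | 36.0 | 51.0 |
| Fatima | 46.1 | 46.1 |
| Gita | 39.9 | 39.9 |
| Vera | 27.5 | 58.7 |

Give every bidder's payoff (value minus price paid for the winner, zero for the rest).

Georgia 0.0, Fatima 0.0, Gita 0.0, Vera -23.5.

Sorted high to low: Vera 58.7 > Georgia 51.0 > Fatima 46.1 > Gita 39.9.
Vera has the top bid and wins; the price is the second-highest bid, 51.0.
Vera's payoff = 27.5 − 51.0 = -23.5. All other bidders lose, so their payoff is 0.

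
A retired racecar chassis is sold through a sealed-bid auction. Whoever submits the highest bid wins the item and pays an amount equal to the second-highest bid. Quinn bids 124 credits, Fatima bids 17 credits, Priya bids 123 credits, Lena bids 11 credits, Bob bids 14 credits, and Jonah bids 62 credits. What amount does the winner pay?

Sorted high to low: Quinn 124 credits, then Priya 123 credits, then Jonah 62 credits, then Fatima 17 credits, then Bob 14 credits, then Lena 11 credits.
Quinn has the highest bid, so Quinn wins.
The second-highest bid is 123 credits, so that is what Quinn pays.

123 credits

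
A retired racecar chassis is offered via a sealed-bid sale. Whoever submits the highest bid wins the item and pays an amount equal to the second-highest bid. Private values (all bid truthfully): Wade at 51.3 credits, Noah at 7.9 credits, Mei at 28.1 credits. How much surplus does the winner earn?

Winner's surplus: 23.2 credits.

Ordered from highest: Wade 51.3 credits, then Mei 28.1 credits, then Noah 7.9 credits.
Wade wins with the top bid and pays the second-highest, 28.1 credits.
Surplus = 51.3 credits − 28.1 credits = 23.2 credits.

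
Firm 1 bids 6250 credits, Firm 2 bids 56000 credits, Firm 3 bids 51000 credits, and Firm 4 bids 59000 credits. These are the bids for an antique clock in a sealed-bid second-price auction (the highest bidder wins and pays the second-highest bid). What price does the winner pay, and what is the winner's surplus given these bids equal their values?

Price 56000 credits; surplus 3000 credits.

Ranking the bids: Firm 4 59000 credits > Firm 2 56000 credits > Firm 3 51000 credits > Firm 1 6250 credits.
Firm 4 is the highest bidder, so Firm 4 wins.
Under the second-price rule, the price is the second-highest bid: 56000 credits.
Surplus = 59000 credits − 56000 credits = 3000 credits.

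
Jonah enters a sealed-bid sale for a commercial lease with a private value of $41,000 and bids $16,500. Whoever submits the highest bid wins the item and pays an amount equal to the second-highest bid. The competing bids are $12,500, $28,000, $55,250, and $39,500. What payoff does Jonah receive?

Payoff = $0.

Highest competing bid: $55,250.
Jonah's bid $16,500 is not the highest, so Jonah loses, pays nothing, and earns zero payoff.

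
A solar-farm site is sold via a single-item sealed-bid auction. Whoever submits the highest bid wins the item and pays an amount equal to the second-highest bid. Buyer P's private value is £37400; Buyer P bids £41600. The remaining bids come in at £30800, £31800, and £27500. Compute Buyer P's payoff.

Highest competing bid: £31800.
Buyer P's bid £41600 is the highest overall, so Buyer P wins and pays the second-highest bid, £31800.
Payoff = value − price = £37400 − £31800 = £5600.

Payoff = £5600.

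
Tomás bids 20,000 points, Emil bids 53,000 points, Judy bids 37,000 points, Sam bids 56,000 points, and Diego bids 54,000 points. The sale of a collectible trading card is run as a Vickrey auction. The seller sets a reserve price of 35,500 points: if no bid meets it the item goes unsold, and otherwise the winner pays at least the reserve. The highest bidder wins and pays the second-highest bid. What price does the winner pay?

Ranking the bids: Sam 56,000 points; Diego 54,000 points; Emil 53,000 points; Judy 37,000 points; Tomás 20,000 points.
Sam has the highest bid, so Sam wins.
The second-highest bid is 54,000 points, which exceeds the reserve, so that sets the price.

54,000 points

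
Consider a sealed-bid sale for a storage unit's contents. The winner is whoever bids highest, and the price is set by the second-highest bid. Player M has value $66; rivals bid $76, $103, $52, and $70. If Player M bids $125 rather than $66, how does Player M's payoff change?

The highest competing bid is $103.
Bidding truthfully at $66: the top bid is $103 (a rival), so Player M loses. Payoff = $0.
Bidding $125: Player M has the top bid, wins, and pays the second-highest bid $103. Payoff = $66 − $103 = -$37.
Change = -$37 − $0 = -$37.
This is the dominant-strategy logic: truthful bidding weakly beats any alternative.

Change in payoff: -$37.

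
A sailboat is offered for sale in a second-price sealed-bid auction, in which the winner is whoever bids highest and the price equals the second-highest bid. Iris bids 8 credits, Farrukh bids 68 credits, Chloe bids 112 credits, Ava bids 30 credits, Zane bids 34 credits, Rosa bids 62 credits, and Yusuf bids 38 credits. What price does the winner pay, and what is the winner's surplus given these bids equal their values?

Bids in descending order: Chloe 112 credits; Farrukh 68 credits; Rosa 62 credits; Yusuf 38 credits; Zane 34 credits; Ava 30 credits; Iris 8 credits.
Chloe is the highest bidder, so Chloe wins.
Under the second-price rule, the price is the second-highest bid: 68 credits.
Surplus = 112 credits − 68 credits = 44 credits.

The winner pays 68 credits for a surplus of 44 credits.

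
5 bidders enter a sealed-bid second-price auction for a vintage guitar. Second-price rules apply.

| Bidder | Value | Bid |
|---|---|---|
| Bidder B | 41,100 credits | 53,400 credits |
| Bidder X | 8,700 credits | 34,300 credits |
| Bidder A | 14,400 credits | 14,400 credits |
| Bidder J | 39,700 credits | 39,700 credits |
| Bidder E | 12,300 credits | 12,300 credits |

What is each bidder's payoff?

Ranking the bids: Bidder B 53,400 credits, then Bidder J 39,700 credits, then Bidder X 34,300 credits, then Bidder A 14,400 credits, then Bidder E 12,300 credits.
Bidder B has the top bid and wins; the price is the second-highest bid, 39,700 credits.
Bidder B's payoff = 41,100 credits − 39,700 credits = 1,400 credits. All other bidders lose, so their payoff is 0.

Bidder B 1,400 credits, Bidder X 0 credits, Bidder A 0 credits, Bidder J 0 credits, Bidder E 0 credits.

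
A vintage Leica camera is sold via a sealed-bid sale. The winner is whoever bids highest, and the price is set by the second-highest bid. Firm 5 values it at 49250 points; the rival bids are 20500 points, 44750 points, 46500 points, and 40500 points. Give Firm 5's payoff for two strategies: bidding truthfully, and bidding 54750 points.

Truthful: 2750 points; alternative: 2750 points.

The highest competing bid is 46500 points.
Bidding truthfully at 49250 points: Firm 5 has the top bid, wins, and pays the second-highest bid 46500 points. Payoff = 49250 points − 46500 points = 2750 points.
Bidding 54750 points: Firm 5 has the top bid, wins, and pays the second-highest bid 46500 points. Payoff = 49250 points − 46500 points = 2750 points.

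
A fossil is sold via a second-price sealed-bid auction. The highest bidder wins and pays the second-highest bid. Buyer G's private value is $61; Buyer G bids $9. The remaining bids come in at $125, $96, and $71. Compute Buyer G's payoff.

Highest competing bid: $125.
Buyer G's bid $9 is not the highest, so Buyer G loses, pays nothing, and earns zero payoff.

Payoff = $0.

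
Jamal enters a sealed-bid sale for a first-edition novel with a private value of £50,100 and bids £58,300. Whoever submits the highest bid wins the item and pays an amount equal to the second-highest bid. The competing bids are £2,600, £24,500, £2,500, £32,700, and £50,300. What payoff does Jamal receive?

-£200

Highest competing bid: £50,300.
Jamal's bid £58,300 is the highest overall, so Jamal wins and pays the second-highest bid, £50,300.
Payoff = value − price = £50,100 − £50,300 = -£200.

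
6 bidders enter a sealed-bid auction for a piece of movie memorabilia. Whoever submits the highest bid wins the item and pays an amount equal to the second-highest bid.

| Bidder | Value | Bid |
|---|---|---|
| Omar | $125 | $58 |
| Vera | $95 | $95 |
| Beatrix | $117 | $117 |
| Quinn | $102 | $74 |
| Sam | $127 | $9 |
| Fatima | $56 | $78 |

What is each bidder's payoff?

Bids in descending order: Beatrix $117, then Vera $95, then Fatima $78, then Quinn $74, then Omar $58, then Sam $9.
Beatrix has the top bid and wins; the price is the second-highest bid, $95.
Beatrix's payoff = $117 − $95 = $22. All other bidders lose, so their payoff is 0.

Payoffs: Omar $0, Vera $0, Beatrix $22, Quinn $0, Sam $0, Fatima $0.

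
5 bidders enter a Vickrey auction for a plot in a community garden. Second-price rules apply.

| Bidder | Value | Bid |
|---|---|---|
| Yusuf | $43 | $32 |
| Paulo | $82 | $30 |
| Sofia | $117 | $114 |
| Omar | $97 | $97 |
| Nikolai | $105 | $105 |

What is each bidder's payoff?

Payoffs: Yusuf $0, Paulo $0, Sofia $12, Omar $0, Nikolai $0.

Sorted high to low: Sofia $114, then Nikolai $105, then Omar $97, then Yusuf $32, then Paulo $30.
Sofia has the top bid and wins; the price is the second-highest bid, $105.
Sofia's payoff = $117 − $105 = $12. All other bidders lose, so their payoff is 0.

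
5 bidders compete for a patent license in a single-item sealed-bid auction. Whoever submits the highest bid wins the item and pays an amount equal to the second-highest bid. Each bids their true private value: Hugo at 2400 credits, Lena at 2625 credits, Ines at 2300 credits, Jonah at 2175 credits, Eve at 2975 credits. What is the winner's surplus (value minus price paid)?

Bids in descending order: Eve 2975 credits; Lena 2625 credits; Hugo 2400 credits; Ines 2300 credits; Jonah 2175 credits.
Eve wins with the top bid and pays the second-highest, 2625 credits.
Surplus = 2975 credits − 2625 credits = 350 credits.

Winner's surplus: 350 credits.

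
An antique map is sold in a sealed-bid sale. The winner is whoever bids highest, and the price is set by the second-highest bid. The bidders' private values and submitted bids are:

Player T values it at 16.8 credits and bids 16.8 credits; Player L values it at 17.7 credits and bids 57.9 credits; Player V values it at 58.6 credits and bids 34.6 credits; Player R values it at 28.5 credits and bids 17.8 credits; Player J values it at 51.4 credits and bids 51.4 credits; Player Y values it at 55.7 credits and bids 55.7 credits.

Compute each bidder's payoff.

Bids in descending order: Player L 57.9 credits; Player Y 55.7 credits; Player J 51.4 credits; Player V 34.6 credits; Player R 17.8 credits; Player T 16.8 credits.
Player L has the top bid and wins; the price is the second-highest bid, 55.7 credits.
Player L's payoff = 17.7 credits − 55.7 credits = -38.0 credits. All other bidders lose, so their payoff is 0.

Payoffs: Player T 0.0 credits, Player L -38.0 credits, Player V 0.0 credits, Player R 0.0 credits, Player J 0.0 credits, Player Y 0.0 credits.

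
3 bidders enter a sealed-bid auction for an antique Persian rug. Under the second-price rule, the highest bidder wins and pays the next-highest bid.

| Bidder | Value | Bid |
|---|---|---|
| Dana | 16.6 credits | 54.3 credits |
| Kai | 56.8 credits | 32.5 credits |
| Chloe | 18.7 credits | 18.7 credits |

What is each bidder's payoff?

Payoffs: Dana -15.9 credits, Kai 0.0 credits, Chloe 0.0 credits.

Ranking the bids: Dana 54.3 credits > Kai 32.5 credits > Chloe 18.7 credits.
Dana has the top bid and wins; the price is the second-highest bid, 32.5 credits.
Dana's payoff = 16.6 credits − 32.5 credits = -15.9 credits. All other bidders lose, so their payoff is 0.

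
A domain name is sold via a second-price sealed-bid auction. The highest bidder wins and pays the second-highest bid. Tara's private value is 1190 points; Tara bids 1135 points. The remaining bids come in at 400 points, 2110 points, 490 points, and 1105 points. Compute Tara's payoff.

Highest competing bid: 2110 points.
Tara's bid 1135 points is not the highest, so Tara loses, pays nothing, and earns zero payoff.

Payoff = 0 points.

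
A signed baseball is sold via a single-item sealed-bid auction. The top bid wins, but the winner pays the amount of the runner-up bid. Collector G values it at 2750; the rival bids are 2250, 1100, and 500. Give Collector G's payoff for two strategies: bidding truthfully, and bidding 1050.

The highest competing bid is 2250.
Bidding truthfully at 2750: Collector G has the top bid, wins, and pays the second-highest bid 2250. Payoff = 2750 − 2250 = 500.
Bidding 1050: the top bid is 2250 (a rival), so Collector G loses. Payoff = 0.

Truthful: 500; alternative: 0.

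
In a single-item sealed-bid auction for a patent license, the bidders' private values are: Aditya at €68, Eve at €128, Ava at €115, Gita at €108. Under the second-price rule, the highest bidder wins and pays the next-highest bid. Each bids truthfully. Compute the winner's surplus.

Bids in descending order: Eve €128 > Ava €115 > Gita €108 > Aditya €68.
Eve wins with the top bid and pays the second-highest, €115.
Surplus = €128 − €115 = €13.

€13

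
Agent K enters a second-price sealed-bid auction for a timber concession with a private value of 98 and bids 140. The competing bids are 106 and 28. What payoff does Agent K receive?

Highest competing bid: 106.
Agent K's bid 140 is the highest overall, so Agent K wins and pays the second-highest bid, 106.
Payoff = value − price = 98 − 106 = -8.
Overbidding won the item at a price above value — truthful bidding would have avoided this loss.

Payoff = -8.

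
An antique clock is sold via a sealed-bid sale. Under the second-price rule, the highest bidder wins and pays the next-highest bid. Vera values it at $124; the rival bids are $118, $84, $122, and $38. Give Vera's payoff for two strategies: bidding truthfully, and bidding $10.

The highest competing bid is $122.
Bidding truthfully at $124: Vera has the top bid, wins, and pays the second-highest bid $122. Payoff = $124 − $122 = $2.
Bidding $10: the top bid is $122 (a rival), so Vera loses. Payoff = $0.

Truthful: $2; alternative: $0.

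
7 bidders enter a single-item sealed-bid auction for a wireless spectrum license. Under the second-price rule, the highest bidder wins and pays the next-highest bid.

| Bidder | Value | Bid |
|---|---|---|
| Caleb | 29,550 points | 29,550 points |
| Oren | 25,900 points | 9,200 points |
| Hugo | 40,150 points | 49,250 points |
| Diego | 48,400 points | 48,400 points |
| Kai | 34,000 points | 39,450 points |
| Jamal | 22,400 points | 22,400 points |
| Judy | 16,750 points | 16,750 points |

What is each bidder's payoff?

Payoffs: Caleb 0 points, Oren 0 points, Hugo -8,250 points, Diego 0 points, Kai 0 points, Jamal 0 points, Judy 0 points.

Bids in descending order: Hugo 49,250 points > Diego 48,400 points > Kai 39,450 points > Caleb 29,550 points > Jamal 22,400 points > Judy 16,750 points > Oren 9,200 points.
Hugo has the top bid and wins; the price is the second-highest bid, 48,400 points.
Hugo's payoff = 40,150 points − 48,400 points = -8,250 points. All other bidders lose, so their payoff is 0.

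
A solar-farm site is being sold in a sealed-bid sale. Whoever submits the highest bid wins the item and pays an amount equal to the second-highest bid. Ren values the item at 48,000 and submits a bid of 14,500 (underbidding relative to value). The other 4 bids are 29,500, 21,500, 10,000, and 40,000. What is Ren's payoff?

Highest competing bid: 40,000.
Ren's bid 14,500 is not the highest, so Ren loses, pays nothing, and earns zero payoff.

Payoff = 0.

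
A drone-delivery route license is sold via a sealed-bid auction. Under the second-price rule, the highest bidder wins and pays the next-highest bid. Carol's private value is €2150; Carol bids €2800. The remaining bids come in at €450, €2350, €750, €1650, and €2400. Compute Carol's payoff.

Carol's payoff: -€250.

Highest competing bid: €2400.
Carol's bid €2800 is the highest overall, so Carol wins and pays the second-highest bid, €2400.
Payoff = value − price = €2150 − €2400 = -€250.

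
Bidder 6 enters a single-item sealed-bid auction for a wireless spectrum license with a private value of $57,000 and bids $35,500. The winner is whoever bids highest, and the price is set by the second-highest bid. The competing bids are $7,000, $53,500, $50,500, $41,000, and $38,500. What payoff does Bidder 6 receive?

Highest competing bid: $53,500.
Bidder 6's bid $35,500 is not the highest, so Bidder 6 loses, pays nothing, and earns zero payoff.

The bidder's payoff: $0.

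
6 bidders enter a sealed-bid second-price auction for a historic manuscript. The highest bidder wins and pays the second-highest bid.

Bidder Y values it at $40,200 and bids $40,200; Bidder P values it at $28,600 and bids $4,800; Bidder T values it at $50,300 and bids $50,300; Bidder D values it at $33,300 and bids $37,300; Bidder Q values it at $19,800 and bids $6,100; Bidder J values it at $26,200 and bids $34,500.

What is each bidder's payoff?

Sorted high to low: Bidder T $50,300; Bidder Y $40,200; Bidder D $37,300; Bidder J $34,500; Bidder Q $6,100; Bidder P $4,800.
Bidder T has the top bid and wins; the price is the second-highest bid, $40,200.
Bidder T's payoff = $50,300 − $40,200 = $10,100. All other bidders lose, so their payoff is 0.

Payoffs: Bidder Y $0, Bidder P $0, Bidder T $10,100, Bidder D $0, Bidder Q $0, Bidder J $0.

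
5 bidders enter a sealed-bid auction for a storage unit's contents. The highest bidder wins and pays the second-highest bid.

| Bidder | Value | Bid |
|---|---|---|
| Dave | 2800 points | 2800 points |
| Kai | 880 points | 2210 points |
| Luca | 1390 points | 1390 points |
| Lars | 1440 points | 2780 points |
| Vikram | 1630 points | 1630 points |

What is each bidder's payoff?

Bids in descending order: Dave 2800 points > Lars 2780 points > Kai 2210 points > Vikram 1630 points > Luca 1390 points.
Dave has the top bid and wins; the price is the second-highest bid, 2780 points.
Dave's payoff = 2800 points − 2780 points = 20 points. All other bidders lose, so their payoff is 0.

Payoffs: Dave 20 points, Kai 0 points, Luca 0 points, Lars 0 points, Vikram 0 points.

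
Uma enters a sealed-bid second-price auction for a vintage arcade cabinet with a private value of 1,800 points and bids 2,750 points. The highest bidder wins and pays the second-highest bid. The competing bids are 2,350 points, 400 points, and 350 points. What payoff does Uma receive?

Payoff = -550 points.

Highest competing bid: 2,350 points.
Uma's bid 2,750 points is the highest overall, so Uma wins and pays the second-highest bid, 2,350 points.
Payoff = value − price = 1,800 points − 2,350 points = -550 points.
Overbidding won the item at a price above value — truthful bidding would have avoided this loss.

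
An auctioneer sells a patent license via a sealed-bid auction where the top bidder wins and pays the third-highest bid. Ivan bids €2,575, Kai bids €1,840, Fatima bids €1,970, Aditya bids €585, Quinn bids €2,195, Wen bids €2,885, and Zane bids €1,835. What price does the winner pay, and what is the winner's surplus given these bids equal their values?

Bids in descending order: Wen €2,885; Ivan €2,575; Quinn €2,195; Fatima €1,970; Kai €1,840; Zane €1,835; Aditya €585.
Wen is the highest bidder, so Wen wins.
Under the third-price rule, the price is the third-highest bid: €2,195.
Surplus = €2,885 − €2,195 = €690.

Price €2,195; surplus €690.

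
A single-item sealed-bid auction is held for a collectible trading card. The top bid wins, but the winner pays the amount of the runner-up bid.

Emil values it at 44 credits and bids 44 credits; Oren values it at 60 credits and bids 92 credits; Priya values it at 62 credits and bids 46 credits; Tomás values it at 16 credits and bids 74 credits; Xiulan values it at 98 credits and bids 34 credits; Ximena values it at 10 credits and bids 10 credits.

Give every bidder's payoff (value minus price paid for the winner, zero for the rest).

Ordered from highest: Oren 92 credits, then Tomás 74 credits, then Priya 46 credits, then Emil 44 credits, then Xiulan 34 credits, then Ximena 10 credits.
Oren has the top bid and wins; the price is the second-highest bid, 74 credits.
Oren's payoff = 60 credits − 74 credits = -14 credits. All other bidders lose, so their payoff is 0.

Payoffs: Emil 0 credits, Oren -14 credits, Priya 0 credits, Tomás 0 credits, Xiulan 0 credits, Ximena 0 credits.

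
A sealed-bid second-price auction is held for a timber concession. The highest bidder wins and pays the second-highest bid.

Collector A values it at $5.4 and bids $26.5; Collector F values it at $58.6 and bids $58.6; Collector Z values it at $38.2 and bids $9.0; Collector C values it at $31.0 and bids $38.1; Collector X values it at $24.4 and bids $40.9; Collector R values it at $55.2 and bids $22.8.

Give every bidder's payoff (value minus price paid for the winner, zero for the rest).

Ordered from highest: Collector F $58.6; Collector X $40.9; Collector C $38.1; Collector A $26.5; Collector R $22.8; Collector Z $9.0.
Collector F has the top bid and wins; the price is the second-highest bid, $40.9.
Collector F's payoff = $58.6 − $40.9 = $17.7. All other bidders lose, so their payoff is 0.

Collector A $0.0, Collector F $17.7, Collector Z $0.0, Collector C $0.0, Collector X $0.0, Collector R $0.0.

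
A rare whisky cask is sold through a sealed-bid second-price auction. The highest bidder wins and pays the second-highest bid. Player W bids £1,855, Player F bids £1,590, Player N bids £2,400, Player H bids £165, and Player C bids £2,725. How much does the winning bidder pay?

Sorted high to low: Player C £2,725, then Player N £2,400, then Player W £1,855, then Player F £1,590, then Player H £165.
Player C has the highest bid, so Player C wins.
The second-highest bid is £2,400, so that is what Player C pays.

The winner pays £2,400.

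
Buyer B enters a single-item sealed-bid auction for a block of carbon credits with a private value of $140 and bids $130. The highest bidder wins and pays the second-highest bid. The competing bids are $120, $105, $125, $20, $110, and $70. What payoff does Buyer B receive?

Highest competing bid: $125.
Buyer B's bid $130 is the highest overall, so Buyer B wins and pays the second-highest bid, $125.
Payoff = value − price = $140 − $125 = $15.

$15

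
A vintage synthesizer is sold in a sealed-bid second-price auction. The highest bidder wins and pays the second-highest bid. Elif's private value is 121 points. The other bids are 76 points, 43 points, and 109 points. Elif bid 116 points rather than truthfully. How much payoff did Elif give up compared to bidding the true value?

The highest competing bid is 109 points.
Bidding truthfully at 121 points: Elif has the top bid, wins, and pays the second-highest bid 109 points. Payoff = 121 points − 109 points = 12 points.
Bidding 116 points: Elif has the top bid, wins, and pays the second-highest bid 109 points. Payoff = 121 points − 109 points = 12 points.
Regret = truthful payoff − actual payoff = 12 points − 12 points = 0 points.

Payoff forgone: 0 points.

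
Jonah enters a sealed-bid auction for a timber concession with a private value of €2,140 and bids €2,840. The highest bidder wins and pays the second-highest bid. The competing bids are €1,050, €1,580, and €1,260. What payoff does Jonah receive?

Highest competing bid: €1,580.
Jonah's bid €2,840 is the highest overall, so Jonah wins and pays the second-highest bid, €1,580.
Payoff = value − price = €2,140 − €1,580 = €560.

Payoff = €560.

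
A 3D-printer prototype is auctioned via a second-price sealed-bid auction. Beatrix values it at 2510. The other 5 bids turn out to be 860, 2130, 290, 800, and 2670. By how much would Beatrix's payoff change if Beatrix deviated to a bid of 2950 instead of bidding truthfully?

-160

The highest competing bid is 2670.
Bidding truthfully at 2510: the top bid is 2670 (a rival), so Beatrix loses. Payoff = 0.
Bidding 2950: Beatrix has the top bid, wins, and pays the second-highest bid 2670. Payoff = 2510 − 2670 = -160.
Change = -160 − 0 = -160.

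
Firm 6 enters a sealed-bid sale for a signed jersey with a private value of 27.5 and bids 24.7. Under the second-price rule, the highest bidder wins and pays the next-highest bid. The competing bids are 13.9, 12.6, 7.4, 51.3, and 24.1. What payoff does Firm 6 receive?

Highest competing bid: 51.3.
Firm 6's bid 24.7 is not the highest, so Firm 6 loses, pays nothing, and earns zero payoff.

Payoff = 0.0.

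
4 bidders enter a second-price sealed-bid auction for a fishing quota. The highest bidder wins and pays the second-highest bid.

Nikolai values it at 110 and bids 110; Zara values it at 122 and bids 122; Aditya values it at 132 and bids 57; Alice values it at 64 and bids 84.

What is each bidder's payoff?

Nikolai 0, Zara 12, Aditya 0, Alice 0.

Bids in descending order: Zara 122 > Nikolai 110 > Alice 84 > Aditya 57.
Zara has the top bid and wins; the price is the second-highest bid, 110.
Zara's payoff = 122 − 110 = 12. All other bidders lose, so their payoff is 0.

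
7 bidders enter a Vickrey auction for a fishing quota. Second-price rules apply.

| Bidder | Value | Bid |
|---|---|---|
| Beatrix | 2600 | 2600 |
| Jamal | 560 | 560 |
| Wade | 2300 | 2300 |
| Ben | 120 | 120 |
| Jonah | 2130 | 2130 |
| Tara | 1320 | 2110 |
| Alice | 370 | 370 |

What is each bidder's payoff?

Beatrix 300, Jamal 0, Wade 0, Ben 0, Jonah 0, Tara 0, Alice 0.

Ordered from highest: Beatrix 2600; Wade 2300; Jonah 2130; Tara 2110; Jamal 560; Alice 370; Ben 120.
Beatrix has the top bid and wins; the price is the second-highest bid, 2300.
Beatrix's payoff = 2600 − 2300 = 300. All other bidders lose, so their payoff is 0.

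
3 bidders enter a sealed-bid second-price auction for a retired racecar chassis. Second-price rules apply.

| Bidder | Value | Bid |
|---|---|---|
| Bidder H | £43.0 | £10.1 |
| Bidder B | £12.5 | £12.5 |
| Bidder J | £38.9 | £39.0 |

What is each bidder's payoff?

Bids in descending order: Bidder J £39.0; Bidder B £12.5; Bidder H £10.1.
Bidder J has the top bid and wins; the price is the second-highest bid, £12.5.
Bidder J's payoff = £38.9 − £12.5 = £26.4. All other bidders lose, so their payoff is 0.

Payoffs: Bidder H £0.0, Bidder B £0.0, Bidder J £26.4.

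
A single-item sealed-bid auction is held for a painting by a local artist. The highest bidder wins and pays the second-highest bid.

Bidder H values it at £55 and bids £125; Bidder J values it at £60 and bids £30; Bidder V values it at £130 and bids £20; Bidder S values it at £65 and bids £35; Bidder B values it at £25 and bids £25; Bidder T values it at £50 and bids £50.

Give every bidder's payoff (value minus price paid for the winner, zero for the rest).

Ordered from highest: Bidder H £125, then Bidder T £50, then Bidder S £35, then Bidder J £30, then Bidder B £25, then Bidder V £20.
Bidder H has the top bid and wins; the price is the second-highest bid, £50.
Bidder H's payoff = £55 − £50 = £5. All other bidders lose, so their payoff is 0.

Bidder H £5, Bidder J £0, Bidder V £0, Bidder S £0, Bidder B £0, Bidder T £0.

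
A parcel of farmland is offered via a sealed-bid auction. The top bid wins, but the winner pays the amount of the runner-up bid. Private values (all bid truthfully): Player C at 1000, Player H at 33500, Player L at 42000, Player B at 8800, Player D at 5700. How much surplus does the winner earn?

Surplus = 8500.

Ordered from highest: Player L 42000 > Player H 33500 > Player B 8800 > Player D 5700 > Player C 1000.
Player L wins with the top bid and pays the second-highest, 33500.
Surplus = 42000 − 33500 = 8500.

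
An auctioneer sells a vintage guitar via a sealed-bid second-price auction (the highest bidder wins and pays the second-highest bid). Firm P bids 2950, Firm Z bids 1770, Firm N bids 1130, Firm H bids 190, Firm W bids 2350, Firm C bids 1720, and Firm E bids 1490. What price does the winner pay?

2350

Sorted high to low: Firm P 2950, then Firm W 2350, then Firm Z 1770, then Firm C 1720, then Firm E 1490, then Firm N 1130, then Firm H 190.
Firm P is the highest bidder, so Firm P wins.
Under the second-price rule, the price is the second-highest bid: 2350.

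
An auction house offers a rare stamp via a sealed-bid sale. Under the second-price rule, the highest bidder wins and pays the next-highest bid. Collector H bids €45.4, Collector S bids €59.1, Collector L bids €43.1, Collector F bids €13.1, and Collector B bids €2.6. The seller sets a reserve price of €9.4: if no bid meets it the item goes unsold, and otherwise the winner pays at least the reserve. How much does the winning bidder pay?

Ranking the bids: Collector S €59.1 > Collector H €45.4 > Collector L €43.1 > Collector F €13.1 > Collector B €2.6.
Collector S has the highest bid, so Collector S wins.
The second-highest bid is €45.4, which exceeds the reserve, so that sets the price.

Price paid: €45.4.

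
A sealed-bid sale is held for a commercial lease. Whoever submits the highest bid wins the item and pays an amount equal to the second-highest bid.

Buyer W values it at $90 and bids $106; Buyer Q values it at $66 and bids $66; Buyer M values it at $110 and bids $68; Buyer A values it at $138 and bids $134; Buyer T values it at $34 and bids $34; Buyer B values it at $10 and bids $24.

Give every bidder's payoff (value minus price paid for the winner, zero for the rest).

Payoffs: Buyer W $0, Buyer Q $0, Buyer M $0, Buyer A $32, Buyer T $0, Buyer B $0.

Sorted high to low: Buyer A $134; Buyer W $106; Buyer M $68; Buyer Q $66; Buyer T $34; Buyer B $24.
Buyer A has the top bid and wins; the price is the second-highest bid, $106.
Buyer A's payoff = $138 − $106 = $32. All other bidders lose, so their payoff is 0.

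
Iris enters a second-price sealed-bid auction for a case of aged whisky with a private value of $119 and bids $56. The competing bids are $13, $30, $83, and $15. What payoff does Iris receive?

Highest competing bid: $83.
Iris's bid $56 is not the highest, so Iris loses, pays nothing, and earns zero payoff.

Payoff = $0.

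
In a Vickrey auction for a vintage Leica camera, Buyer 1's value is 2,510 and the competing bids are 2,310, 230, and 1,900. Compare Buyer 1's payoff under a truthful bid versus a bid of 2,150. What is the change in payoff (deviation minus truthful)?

-200

The highest competing bid is 2,310.
Bidding truthfully at 2,510: Buyer 1 has the top bid, wins, and pays the second-highest bid 2,310. Payoff = 2,510 − 2,310 = 200.
Bidding 2,150: the top bid is 2,310 (a rival), so Buyer 1 loses. Payoff = 0.
Change = 0 − 200 = -200.
Deviating from a truthful bid can only lose payoff in a second-price auction — never gain.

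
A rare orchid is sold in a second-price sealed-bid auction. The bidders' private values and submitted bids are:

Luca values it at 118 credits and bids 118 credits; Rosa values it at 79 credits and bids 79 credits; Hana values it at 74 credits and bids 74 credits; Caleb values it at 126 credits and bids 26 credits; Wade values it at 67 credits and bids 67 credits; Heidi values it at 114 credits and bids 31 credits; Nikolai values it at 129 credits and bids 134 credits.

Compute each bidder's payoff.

Luca 0 credits, Rosa 0 credits, Hana 0 credits, Caleb 0 credits, Wade 0 credits, Heidi 0 credits, Nikolai 11 credits.

Ranking the bids: Nikolai 134 credits > Luca 118 credits > Rosa 79 credits > Hana 74 credits > Wade 67 credits > Heidi 31 credits > Caleb 26 credits.
Nikolai has the top bid and wins; the price is the second-highest bid, 118 credits.
Nikolai's payoff = 129 credits − 118 credits = 11 credits. All other bidders lose, so their payoff is 0.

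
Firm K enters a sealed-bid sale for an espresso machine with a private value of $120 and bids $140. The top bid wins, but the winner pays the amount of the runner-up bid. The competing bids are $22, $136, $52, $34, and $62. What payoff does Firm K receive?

-$16

Highest competing bid: $136.
Firm K's bid $140 is the highest overall, so Firm K wins and pays the second-highest bid, $136.
Payoff = value − price = $120 − $136 = -$16.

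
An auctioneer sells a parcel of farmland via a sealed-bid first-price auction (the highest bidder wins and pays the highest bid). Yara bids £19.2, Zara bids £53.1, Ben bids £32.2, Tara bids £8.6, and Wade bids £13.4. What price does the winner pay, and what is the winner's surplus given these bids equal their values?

Price £53.1; surplus £0.0.

Ranking the bids: Zara £53.1 > Ben £32.2 > Yara £19.2 > Wade £13.4 > Tara £8.6.
Zara is the highest bidder, so Zara wins.
Under the first-price rule, the price is the highest bid: £53.1.
Surplus = £53.1 − £53.1 = £0.0.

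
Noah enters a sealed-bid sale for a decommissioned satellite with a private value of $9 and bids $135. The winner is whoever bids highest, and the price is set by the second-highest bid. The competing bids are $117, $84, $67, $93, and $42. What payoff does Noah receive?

Noah's payoff: -$108.

Highest competing bid: $117.
Noah's bid $135 is the highest overall, so Noah wins and pays the second-highest bid, $117.
Payoff = value − price = $9 − $117 = -$108.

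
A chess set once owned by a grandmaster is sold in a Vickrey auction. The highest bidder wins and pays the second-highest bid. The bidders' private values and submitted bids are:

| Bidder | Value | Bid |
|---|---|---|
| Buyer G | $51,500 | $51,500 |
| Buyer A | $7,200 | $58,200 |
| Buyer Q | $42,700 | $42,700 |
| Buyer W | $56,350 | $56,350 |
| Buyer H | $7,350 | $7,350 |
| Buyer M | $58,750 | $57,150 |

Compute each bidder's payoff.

Payoffs: Buyer G $0, Buyer A -$49,950, Buyer Q $0, Buyer W $0, Buyer H $0, Buyer M $0.

Ranking the bids: Buyer A $58,200 > Buyer M $57,150 > Buyer W $56,350 > Buyer G $51,500 > Buyer Q $42,700 > Buyer H $7,350.
Buyer A has the top bid and wins; the price is the second-highest bid, $57,150.
Buyer A's payoff = $7,200 − $57,150 = -$49,950. All other bidders lose, so their payoff is 0.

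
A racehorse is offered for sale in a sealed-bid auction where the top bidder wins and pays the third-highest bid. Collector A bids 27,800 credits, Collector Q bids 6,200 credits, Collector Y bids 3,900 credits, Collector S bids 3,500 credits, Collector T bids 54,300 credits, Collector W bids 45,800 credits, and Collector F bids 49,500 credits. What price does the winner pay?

Ordered from highest: Collector T 54,300 credits; Collector F 49,500 credits; Collector W 45,800 credits; Collector A 27,800 credits; Collector Q 6,200 credits; Collector Y 3,900 credits; Collector S 3,500 credits.
Collector T is the highest bidder, so Collector T wins.
Under the third-price rule, the price is the third-highest bid: 45,800 credits.

45,800 credits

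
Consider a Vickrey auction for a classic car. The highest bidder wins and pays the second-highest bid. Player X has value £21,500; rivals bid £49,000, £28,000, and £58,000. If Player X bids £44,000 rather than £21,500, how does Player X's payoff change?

The highest competing bid is £58,000.
Bidding truthfully at £21,500: the top bid is £58,000 (a rival), so Player X loses. Payoff = £0.
Bidding £44,000: the top bid is £58,000 (a rival), so Player X loses. Payoff = £0.
Change = £0 − £0 = £0.
The bid only affects whether you win, not the price — here both bids land on the same side of the top rival bid, so the deviation is payoff-neutral.

Payoff change: £0.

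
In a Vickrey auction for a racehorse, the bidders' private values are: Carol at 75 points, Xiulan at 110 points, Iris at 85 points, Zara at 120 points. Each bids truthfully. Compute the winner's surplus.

Ranking the bids: Zara 120 points; Xiulan 110 points; Iris 85 points; Carol 75 points.
Zara wins with the top bid and pays the second-highest, 110 points.
Surplus = 120 points − 110 points = 10 points.

10 points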